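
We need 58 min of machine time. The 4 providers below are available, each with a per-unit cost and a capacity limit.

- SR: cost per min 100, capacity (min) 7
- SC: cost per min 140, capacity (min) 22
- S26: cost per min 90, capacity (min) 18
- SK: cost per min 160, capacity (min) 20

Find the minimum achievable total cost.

Use providers in increasing cost order.
S26 at 90: take all 18 min — 40 still needed.
Take 7 from SR at 100 — need 33 more.
SC at 140: take all 22 min — 11 still needed.
SK (160): take the remaining 11 — done.
Cost = 18×90 + 7×100 + 22×140 + 11×160 = 7160.

7160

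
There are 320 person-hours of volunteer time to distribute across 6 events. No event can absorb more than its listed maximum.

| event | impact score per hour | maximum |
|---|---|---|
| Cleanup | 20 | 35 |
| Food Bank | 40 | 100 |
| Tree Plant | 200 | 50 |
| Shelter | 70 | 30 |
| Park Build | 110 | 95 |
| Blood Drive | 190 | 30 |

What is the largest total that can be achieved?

32550

Order the events by impact score per hour: Tree Plant 200 > Blood Drive 190 > Park Build 110 > Shelter 70 > Food Bank 40 > Cleanup 20.
Give Tree Plant 50 to hit its cap of 50 — 270 left.
Give Blood Drive 30 to hit its cap of 30 — 240 left.
Give Park Build 95 to hit its cap of 95 — 145 left.
Shelter takes 30 to reach its cap of 30 — 115 left.
Food Bank takes 100 to reach its cap of 100 — 15 left.
Cleanup: +15 (room for 35) → 15. Pool exhausted.
Total = 20×15 + 40×100 + 200×50 + 70×30 + 110×95 + 190×30 = 32550.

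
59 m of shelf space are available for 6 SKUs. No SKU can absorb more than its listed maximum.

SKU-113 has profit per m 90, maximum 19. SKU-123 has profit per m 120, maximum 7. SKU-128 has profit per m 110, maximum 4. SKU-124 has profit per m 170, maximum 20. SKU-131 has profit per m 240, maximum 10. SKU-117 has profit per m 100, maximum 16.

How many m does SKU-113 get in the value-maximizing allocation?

2

Highest profit per m first: SKU-131 240 > SKU-124 170 > SKU-123 120 > SKU-128 110 > SKU-117 100 > SKU-113 90.
Give SKU-131 10 to hit its cap of 10 — 49 left.
SKU-124: +20 to 20 (cap) — 29 left.
Give SKU-123 7 to hit its cap of 7 — 22 left.
Give SKU-128 4 to hit its cap of 4 — 18 left.
Give SKU-117 16 to hit its cap of 16 — 2 left.
SKU-113 has room for 19 but only 2 remain, so it gets 2.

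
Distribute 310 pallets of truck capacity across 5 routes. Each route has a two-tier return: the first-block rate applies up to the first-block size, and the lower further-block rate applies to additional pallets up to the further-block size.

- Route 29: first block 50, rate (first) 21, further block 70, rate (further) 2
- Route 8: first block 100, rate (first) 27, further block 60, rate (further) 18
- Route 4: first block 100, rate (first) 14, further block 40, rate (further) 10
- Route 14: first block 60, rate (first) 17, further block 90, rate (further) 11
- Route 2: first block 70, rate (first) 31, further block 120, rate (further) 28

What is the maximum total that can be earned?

Treat each block as its own option and order by rate: Route 2/first 31 > Route 2/second 28 > Route 8/first 27 > Route 29/first 21 > Route 8/second 18 > Route 14/first 17 > Route 4/first 14 > Route 14/second 11 > Route 4/second 10 > Route 29/second 2.
Route 2/first (31): +70 → 240 left.
Fill Route 2 second block (120 at 28) → 120 left.
Route 8 first at 27: fill all 100 → 20 left.
20 remain; put them into Route 29 first at 21.
Total = 31×70 + 28×120 + 27×100 + 21×20 = 8650.

8650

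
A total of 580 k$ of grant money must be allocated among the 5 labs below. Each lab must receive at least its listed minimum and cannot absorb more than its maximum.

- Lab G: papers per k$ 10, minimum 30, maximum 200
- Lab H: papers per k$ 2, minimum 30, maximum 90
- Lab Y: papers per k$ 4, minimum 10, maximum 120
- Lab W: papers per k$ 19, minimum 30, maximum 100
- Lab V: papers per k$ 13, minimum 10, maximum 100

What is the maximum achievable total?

5800

Meeting every minimum uses 30+30+10+30+10 = 110 k$, leaving 470.
Rank by papers per k$: Lab W 19 > Lab V 13 > Lab G 10 > Lab Y 4 > Lab H 2.
Lab W: +70 to 100 (cap) — 400 left.
Give Lab V 90 more to hit its cap of 100 — 310 left.
Lab G: +170 to 200 (cap) — 140 left.
Lab Y takes 110 more to reach its cap of 120 — 30 left.
Only 30 left; Lab H takes them to reach 60.
Total = 10×200 + 2×60 + 4×120 + 19×100 + 13×100 = 5800.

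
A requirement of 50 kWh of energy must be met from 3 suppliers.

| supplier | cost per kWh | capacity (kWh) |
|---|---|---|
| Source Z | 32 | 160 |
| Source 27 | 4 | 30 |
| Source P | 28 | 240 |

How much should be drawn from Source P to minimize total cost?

20

Use suppliers in increasing cost order.
Source 27 (4): use full 30 ; 20 kWh to go.
Take 20 from Source P at 28 to finish.
Source Z: unused.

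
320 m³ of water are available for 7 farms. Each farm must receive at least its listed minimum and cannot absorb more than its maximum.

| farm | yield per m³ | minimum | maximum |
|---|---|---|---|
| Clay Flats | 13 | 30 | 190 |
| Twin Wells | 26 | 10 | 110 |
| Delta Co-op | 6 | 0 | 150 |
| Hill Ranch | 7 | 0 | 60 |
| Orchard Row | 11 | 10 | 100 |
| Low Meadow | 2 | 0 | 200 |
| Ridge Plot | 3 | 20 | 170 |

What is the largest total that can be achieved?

Meeting every minimum uses 30+10+0+0+10+0+20 = 70 m³, leaving 250.
Rank by yield per m³: Twin Wells 26 > Clay Flats 13 > Orchard Row 11 > Hill Ranch 7 > Delta Co-op 6 > Ridge Plot 3 > Low Meadow 2.
Twin Wells: +100 to 110 (cap) → 150 left.
Only 150 left; Clay Flats takes them to reach 180.
Total = 13×180 + 26×110 + 11×10 + 3×20 = 5370.

5370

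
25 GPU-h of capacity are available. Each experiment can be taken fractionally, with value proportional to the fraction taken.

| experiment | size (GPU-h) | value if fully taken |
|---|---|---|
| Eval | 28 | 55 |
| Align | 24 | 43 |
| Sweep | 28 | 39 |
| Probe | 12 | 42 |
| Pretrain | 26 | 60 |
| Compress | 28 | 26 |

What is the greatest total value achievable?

72

Rank by value-to-size ratio: Probe 42/12≈3.5, Pretrain 60/26≈2.31, Eval 55/28≈1.96, Align 43/24≈1.79, Sweep 39/28≈1.39, Compress 26/28≈0.929.
All 12 GPU-h of Probe fit (value 42) ; 13 remain.
Fill the last 13 GPU-h with part of Pretrain: 13/26 of it earns 30.
Total value = 72.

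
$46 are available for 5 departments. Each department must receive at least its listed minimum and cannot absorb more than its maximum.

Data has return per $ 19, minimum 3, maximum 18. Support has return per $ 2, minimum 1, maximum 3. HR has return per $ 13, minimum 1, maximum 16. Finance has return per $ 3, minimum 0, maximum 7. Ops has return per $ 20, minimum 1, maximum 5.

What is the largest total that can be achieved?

670

Meeting every minimum uses 3+1+1+0+1 = 6 $, leaving 40.
Highest return per $ first: Ops 20 > Data 19 > HR 13 > Finance 3 > Support 2.
Ops takes 4 more to reach its cap of 5 — 36 left.
Data: +15 to 18 (cap) — 21 left.
Give HR 15 more to hit its cap of 16 — 6 left.
Finance: +6 (room for 7) → 6. Pool exhausted.
Total = 19×18 + 2×1 + 13×16 + 3×6 + 20×5 = 670.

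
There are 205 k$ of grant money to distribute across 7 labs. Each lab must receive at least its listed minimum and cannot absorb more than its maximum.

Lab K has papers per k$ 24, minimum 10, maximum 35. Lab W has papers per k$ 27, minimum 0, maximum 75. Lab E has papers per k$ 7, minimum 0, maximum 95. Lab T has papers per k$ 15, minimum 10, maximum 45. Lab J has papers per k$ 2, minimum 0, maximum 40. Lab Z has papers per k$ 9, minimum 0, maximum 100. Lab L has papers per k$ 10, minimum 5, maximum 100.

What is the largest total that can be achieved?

Meeting every minimum uses 10+0+0+10+0+0+5 = 25 k$, leaving 180.
Order the labs by papers per k$: Lab W 27 > Lab K 24 > Lab T 15 > Lab L 10 > Lab Z 9 > Lab E 7 > Lab J 2.
Lab W: +75 to 75 (cap) → 105 left.
Give Lab K 25 more to hit its cap of 35 → 80 left.
Lab T takes 35 more to reach its cap of 45 → 45 left.
Only 45 left; Lab L takes them to reach 50.
Total = 24×35 + 27×75 + 15×45 + 10×50 = 4040.

4040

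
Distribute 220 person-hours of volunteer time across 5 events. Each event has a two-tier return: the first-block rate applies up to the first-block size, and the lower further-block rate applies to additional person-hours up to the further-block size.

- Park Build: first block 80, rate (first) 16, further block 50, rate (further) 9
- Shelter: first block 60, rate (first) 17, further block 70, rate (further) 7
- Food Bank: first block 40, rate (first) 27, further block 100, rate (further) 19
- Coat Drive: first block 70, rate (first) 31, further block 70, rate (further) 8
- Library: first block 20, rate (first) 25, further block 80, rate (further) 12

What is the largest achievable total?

5460

Rank every tier by rate: Coat Drive/tier1 31 > Food Bank/tier1 27 > Library/tier1 25 > Food Bank/tier2 19 > Shelter/tier1 17 > Park Build/tier1 16 > Library/tier2 12 > Park Build/tier2 9 > Coat Drive/tier2 8 > Shelter/tier2 7.
Coat Drive tier1 at 31: fill all 70 — 150 left.
Food Bank tier1 at 27: fill all 40 — 110 left.
Library/tier1 (25): +20 — 90 left.
Food Bank/tier2: +90 of 100 at 19; pool empty.
Total = 31×70 + 27×40 + 25×20 + 19×90 = 5460.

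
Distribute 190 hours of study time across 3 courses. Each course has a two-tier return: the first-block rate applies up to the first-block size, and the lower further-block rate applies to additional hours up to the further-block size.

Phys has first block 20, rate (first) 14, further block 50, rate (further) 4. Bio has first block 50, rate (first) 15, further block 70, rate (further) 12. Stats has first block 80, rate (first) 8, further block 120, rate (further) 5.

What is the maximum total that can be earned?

Rank every tier by rate: Bio/T1 15 > Phys/T1 14 > Bio/T2 12 > Stats/T1 8 > Stats/T2 5 > Phys/T2 4.
Bio T1 at 15: fill all 50 — 140 left.
Phys T1 at 14: fill all 20 — 120 left.
Fill Bio T2 block (70 at 12) — 50 left.
50 remain; put them into Stats T1 at 8.
Total = 15×50 + 14×20 + 12×70 + 8×50 = 2270.

2270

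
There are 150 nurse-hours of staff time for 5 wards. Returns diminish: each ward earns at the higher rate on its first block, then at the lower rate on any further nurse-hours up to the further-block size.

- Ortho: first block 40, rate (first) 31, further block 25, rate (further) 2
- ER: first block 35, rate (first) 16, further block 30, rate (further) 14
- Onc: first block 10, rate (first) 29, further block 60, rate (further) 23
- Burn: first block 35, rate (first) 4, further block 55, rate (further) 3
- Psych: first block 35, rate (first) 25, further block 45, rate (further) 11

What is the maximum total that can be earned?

3865

Order all 10 blocks by rate: Ortho/tier1 31 > Onc/tier1 29 > Psych/tier1 25 > Onc/tier2 23 > ER/tier1 16 > ER/tier2 14 > Psych/tier2 11 > Burn/tier1 4 > Burn/tier2 3 > Ortho/tier2 2.
Ortho tier1 at 31: fill all 40 — 110 left.
Fill Onc tier1 block (10 at 29) — 100 left.
Psych/tier1 (25): +35 — 65 left.
Onc/tier2 (23): +60 — 5 left.
5 remain; put them into ER tier1 at 16.
Total = 31×40 + 29×10 + 25×35 + 23×60 + 16×5 = 3865.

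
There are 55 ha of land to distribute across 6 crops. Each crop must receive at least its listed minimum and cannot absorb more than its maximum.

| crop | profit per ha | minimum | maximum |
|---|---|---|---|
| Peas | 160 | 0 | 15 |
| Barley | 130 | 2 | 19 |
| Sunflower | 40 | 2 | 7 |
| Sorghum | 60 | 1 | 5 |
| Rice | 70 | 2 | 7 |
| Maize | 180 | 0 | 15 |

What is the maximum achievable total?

Meeting every minimum uses 0+2+2+1+2+0 = 7 ha, leaving 48.
Highest profit per ha first: Maize 180 > Peas 160 > Barley 130 > Rice 70 > Sorghum 60 > Sunflower 40.
Maize takes 15 more to reach its cap of 15 — 33 left.
Give Peas 15 more to hit its cap of 15 — 18 left.
Give Barley 17 more to hit its cap of 19 — 1 left.
Rice has room for 5 more but only 1 remain, so it gets 3.
Total = 160×15 + 130×19 + 40×2 + 60×1 + 70×3 + 180×15 = 7920.

7920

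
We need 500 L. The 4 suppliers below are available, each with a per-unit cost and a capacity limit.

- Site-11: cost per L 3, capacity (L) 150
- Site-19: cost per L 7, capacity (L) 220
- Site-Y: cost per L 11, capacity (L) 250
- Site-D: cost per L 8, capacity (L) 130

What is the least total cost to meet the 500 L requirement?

3030

Fill from the cheapest supplier first.
Take 150 from Site-11 at 3 — need 350 more.
Site-19 (7): use full 220 — 130 L to go.
Site-D at 8: take all 130 L — 0 still needed.
Site-Y: unused.
Cost = 150×3 + 220×7 + 130×8 = 3030.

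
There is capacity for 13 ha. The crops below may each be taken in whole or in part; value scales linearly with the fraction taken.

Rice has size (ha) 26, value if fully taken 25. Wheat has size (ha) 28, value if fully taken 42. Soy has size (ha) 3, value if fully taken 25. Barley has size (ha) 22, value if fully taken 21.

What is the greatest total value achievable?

40

Best value per unit of size first: Soy 25/3≈8.33, Wheat 42/28≈1.5, Rice 25/26≈0.962, Barley 21/22≈0.955.
Take all of Soy (3 ha, value 25) → 10 ha left.
Only 10 ha remain; take 10/28 of Wheat for value 42×10/28 = 15.
Total value = 40.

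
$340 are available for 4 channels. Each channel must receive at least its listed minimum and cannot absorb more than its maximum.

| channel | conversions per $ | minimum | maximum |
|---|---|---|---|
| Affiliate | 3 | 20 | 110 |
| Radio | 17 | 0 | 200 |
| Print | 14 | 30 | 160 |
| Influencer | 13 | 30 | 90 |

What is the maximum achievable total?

5110

Meeting every minimum uses 20+0+30+30 = 80 $, leaving 260.
Rank by conversions per $: Radio 17 > Print 14 > Influencer 13 > Affiliate 3.
Give Radio 200 more to hit its cap of 200 → 60 left.
Only 60 left; Print takes them to reach 90.
Total = 3×20 + 17×200 + 14×90 + 13×30 = 5110.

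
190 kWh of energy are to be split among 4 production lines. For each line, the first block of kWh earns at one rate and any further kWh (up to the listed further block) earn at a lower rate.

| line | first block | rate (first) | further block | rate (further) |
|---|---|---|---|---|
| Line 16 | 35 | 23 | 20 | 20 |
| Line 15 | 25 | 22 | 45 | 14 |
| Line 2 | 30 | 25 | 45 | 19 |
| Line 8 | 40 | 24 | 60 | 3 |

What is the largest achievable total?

4225

Treat each block as its own option and order by rate: Line 2/first 25 > Line 8/first 24 > Line 16/first 23 > Line 15/first 22 > Line 16/second 20 > Line 2/second 19 > Line 15/second 14 > Line 8/second 3.
Fill Line 2 first block (30 at 25) — 160 left.
Line 8/first (24): +40 — 120 left.
Line 16 first at 23: fill all 35 — 85 left.
Line 15 first at 22: fill all 25 — 60 left.
Line 16 second at 20: fill all 20 — 40 left.
Line 2 second at 19: only 40 left, fill 40.
Total = 25×30 + 24×40 + 23×35 + 22×25 + 20×20 + 19×40 = 4225.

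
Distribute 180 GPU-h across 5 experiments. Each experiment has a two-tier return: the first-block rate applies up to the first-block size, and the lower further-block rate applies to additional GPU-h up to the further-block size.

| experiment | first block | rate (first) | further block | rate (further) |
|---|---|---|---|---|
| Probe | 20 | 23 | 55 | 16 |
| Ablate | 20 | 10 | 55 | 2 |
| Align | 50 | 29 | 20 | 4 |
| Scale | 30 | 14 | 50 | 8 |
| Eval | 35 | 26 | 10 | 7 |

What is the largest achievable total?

Rank every tier by rate: Align/T1 29 > Eval/T1 26 > Probe/T1 23 > Probe/T2 16 > Scale/T1 14 > Ablate/T1 10 > Scale/T2 8 > Eval/T2 7 > Align/T2 4 > Ablate/T2 2.
Align T1 at 29: fill all 50 — 130 left.
Eval T1 at 26: fill all 35 — 95 left.
Probe T1 at 23: fill all 20 — 75 left.
Fill Probe T2 block (55 at 16) — 20 left.
Scale/T1: +20 of 30 at 14; pool empty.
Total = 29×50 + 26×35 + 23×20 + 16×55 + 14×20 = 3980.

3980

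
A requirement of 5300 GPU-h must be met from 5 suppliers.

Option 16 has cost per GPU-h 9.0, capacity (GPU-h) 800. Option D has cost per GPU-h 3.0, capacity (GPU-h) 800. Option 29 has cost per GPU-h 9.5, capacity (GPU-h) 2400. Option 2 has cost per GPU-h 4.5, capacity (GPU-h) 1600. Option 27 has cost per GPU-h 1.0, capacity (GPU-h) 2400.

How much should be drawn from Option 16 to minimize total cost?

500

Use suppliers in increasing cost order.
Take 2400 from Option 27 at 1.0 → need 2900 more.
Take 800 from Option D at 3.0 → need 2100 more.
Take 1600 from Option 2 at 4.5 → need 500 more.
Option 16 at 9.0: take 500 of its 800 → requirement met.
Option 29: unused.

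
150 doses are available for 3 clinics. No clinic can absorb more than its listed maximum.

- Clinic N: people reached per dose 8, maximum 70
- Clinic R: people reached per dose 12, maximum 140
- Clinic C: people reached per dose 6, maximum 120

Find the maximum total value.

1760

Order the clinics by people reached per dose: Clinic R 12 > Clinic N 8 > Clinic C 6.
Give Clinic R 140 to hit its cap of 140 ; 10 left.
Clinic N has room for 70 but only 10 remain, so it gets 10.
Total = 8×10 + 12×140 = 1760.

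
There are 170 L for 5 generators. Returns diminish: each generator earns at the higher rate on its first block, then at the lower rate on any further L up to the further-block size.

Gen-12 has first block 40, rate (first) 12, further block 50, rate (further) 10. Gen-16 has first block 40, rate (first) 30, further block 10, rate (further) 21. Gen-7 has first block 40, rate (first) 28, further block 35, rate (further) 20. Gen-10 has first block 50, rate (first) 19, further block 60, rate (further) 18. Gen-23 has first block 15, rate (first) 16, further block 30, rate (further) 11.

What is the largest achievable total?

4085

Rank every tier by rate: Gen-16/T1 30 > Gen-7/T1 28 > Gen-16/T2 21 > Gen-7/T2 20 > Gen-10/T1 19 > Gen-10/T2 18 > Gen-23/T1 16 > Gen-12/T1 12 > Gen-23/T2 11 > Gen-12/T2 10.
Gen-16 T1 at 30: fill all 40 → 130 left.
Gen-7/T1 (28): +40 → 90 left.
Fill Gen-16 T2 block (10 at 21) → 80 left.
Gen-7/T2 (20): +35 → 45 left.
Gen-10 T1 at 19: only 45 left, fill 45.
Total = 30×40 + 28×40 + 21×10 + 20×35 + 19×45 = 4085.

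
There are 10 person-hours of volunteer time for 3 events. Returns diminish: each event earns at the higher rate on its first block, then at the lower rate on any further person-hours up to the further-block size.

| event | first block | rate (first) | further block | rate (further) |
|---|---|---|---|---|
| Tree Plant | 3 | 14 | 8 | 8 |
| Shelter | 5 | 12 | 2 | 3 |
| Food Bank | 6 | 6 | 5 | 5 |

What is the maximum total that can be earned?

118

Rank every tier by rate: Tree Plant/tier1 14 > Shelter/tier1 12 > Tree Plant/tier2 8 > Food Bank/tier1 6 > Food Bank/tier2 5 > Shelter/tier2 3.
Tree Plant/tier1 (14): +3 — 7 left.
Shelter tier1 at 12: fill all 5 — 2 left.
Tree Plant/tier2: +2 of 8 at 8; pool empty.
Total = 14×3 + 12×5 + 8×2 = 118.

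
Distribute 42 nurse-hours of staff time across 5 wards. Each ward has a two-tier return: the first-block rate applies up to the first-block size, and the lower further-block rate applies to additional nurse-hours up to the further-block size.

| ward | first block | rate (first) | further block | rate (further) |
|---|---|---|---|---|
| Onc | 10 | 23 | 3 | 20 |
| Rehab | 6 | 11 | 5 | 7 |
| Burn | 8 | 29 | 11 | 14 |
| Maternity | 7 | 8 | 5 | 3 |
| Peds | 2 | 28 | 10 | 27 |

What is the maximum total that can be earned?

974

Treat each block as its own option and order by rate: Burn/tier1 29 > Peds/tier1 28 > Peds/tier2 27 > Onc/tier1 23 > Onc/tier2 20 > Burn/tier2 14 > Rehab/tier1 11 > Maternity/tier1 8 > Rehab/tier2 7 > Maternity/tier2 3.
Burn tier1 at 29: fill all 8 → 34 left.
Fill Peds tier1 block (2 at 28) → 32 left.
Fill Peds tier2 block (10 at 27) → 22 left.
Onc tier1 at 23: fill all 10 → 12 left.
Onc tier2 at 20: fill all 3 → 9 left.
Burn tier2 at 14: only 9 left, fill 9.
Total = 29×8 + 28×2 + 27×10 + 23×10 + 20×3 + 14×9 = 974.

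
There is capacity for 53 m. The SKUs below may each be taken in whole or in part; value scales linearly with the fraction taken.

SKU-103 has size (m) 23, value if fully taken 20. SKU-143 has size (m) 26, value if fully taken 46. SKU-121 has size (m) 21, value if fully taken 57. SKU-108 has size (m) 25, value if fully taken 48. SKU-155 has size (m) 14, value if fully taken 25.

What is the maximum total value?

117.5

Rank by value-to-size ratio: SKU-121 57/21≈2.71, SKU-108 48/25≈1.92, SKU-155 25/14≈1.79, SKU-143 46/26≈1.77, SKU-103 20/23≈0.87.
SKU-121: take in full, 21 m for value 57 — 32 left.
Take all of SKU-108 (25 m, value 48) — 7 m left.
7 m left: a 7/14 share of SKU-155 gives 25×7/14 = 12.5.
Total value = 117.5.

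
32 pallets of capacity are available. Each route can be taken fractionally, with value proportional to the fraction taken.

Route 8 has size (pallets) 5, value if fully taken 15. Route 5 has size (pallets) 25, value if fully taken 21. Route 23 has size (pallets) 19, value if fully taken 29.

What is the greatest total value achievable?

Sort by value density: Route 8 15/5≈3, Route 23 29/19≈1.53, Route 5 21/25≈0.84.
All 5 pallets of Route 8 fit (value 15) — 27 remain.
All 19 pallets of Route 23 fit (value 29) — 8 remain.
Only 8 pallets remain; take 8/25 of Route 5 for value 21×8/25 = 6.72.
Total value = 50.72.

50.72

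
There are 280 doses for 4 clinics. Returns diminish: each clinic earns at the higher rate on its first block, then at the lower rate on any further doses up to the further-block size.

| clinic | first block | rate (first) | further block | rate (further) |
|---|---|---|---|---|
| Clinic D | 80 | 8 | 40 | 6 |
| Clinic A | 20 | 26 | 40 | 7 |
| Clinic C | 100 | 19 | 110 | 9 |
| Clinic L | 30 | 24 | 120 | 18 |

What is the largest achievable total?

5390

Order all 8 blocks by rate: Clinic A/T1 26 > Clinic L/T1 24 > Clinic C/T1 19 > Clinic L/T2 18 > Clinic C/T2 9 > Clinic D/T1 8 > Clinic A/T2 7 > Clinic D/T2 6.
Clinic A T1 at 26: fill all 20 → 260 left.
Clinic L/T1 (24): +30 → 230 left.
Clinic C/T1 (19): +100 → 130 left.
Fill Clinic L T2 block (120 at 18) → 10 left.
Clinic C/T2: +10 of 110 at 9; pool empty.
Total = 26×20 + 24×30 + 19×100 + 18×120 + 9×10 = 5390.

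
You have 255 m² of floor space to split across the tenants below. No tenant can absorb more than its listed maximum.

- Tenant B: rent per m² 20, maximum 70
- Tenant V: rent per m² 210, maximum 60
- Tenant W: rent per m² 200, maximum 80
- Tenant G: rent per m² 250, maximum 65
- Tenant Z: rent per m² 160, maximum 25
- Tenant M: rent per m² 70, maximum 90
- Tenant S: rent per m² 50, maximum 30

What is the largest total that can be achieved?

50600

Order the tenants by rent per m²: Tenant G 250 > Tenant V 210 > Tenant W 200 > Tenant Z 160 > Tenant M 70 > Tenant S 50 > Tenant B 20.
Tenant G takes 65 to reach its cap of 65 — 190 left.
Tenant V takes 60 to reach its cap of 60 — 130 left.
Tenant W takes 80 to reach its cap of 80 — 50 left.
Tenant Z: +25 to 25 (cap) — 25 left.
Tenant M: +25 (room for 90) → 25. Pool exhausted.
Total = 210×60 + 200×80 + 250×65 + 160×25 + 70×25 = 50600.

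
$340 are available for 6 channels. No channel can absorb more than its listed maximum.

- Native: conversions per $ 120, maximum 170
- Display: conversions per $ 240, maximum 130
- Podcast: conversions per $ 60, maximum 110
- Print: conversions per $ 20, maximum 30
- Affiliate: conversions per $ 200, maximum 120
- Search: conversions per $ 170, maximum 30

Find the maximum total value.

Rank by conversions per $: Display 240 > Affiliate 200 > Search 170 > Native 120 > Podcast 60 > Print 20.
Display: +130 to 130 (cap) → 210 left.
Affiliate takes 120 to reach its cap of 120 → 90 left.
Give Search 30 to hit its cap of 30 → 60 left.
Only 60 left; Native takes them to reach 60.
Total = 120×60 + 240×130 + 200×120 + 170×30 = 67500.

67500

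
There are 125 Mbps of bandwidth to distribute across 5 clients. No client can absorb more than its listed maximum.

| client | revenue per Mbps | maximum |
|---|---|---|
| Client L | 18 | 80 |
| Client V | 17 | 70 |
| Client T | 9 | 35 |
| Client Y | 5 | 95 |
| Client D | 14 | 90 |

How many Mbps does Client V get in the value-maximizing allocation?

45

Order the clients by revenue per Mbps: Client L 18 > Client V 17 > Client D 14 > Client T 9 > Client Y 5.
Client L: +80 to 80 (cap) ; 45 left.
Client V has room for 70 but only 45 remain, so it gets 45.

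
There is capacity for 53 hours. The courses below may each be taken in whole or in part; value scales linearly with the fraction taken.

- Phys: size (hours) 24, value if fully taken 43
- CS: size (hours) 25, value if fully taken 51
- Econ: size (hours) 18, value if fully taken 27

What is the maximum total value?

100

Best value per unit of size first: CS 51/25≈2.04, Phys 43/24≈1.79, Econ 27/18≈1.5.
CS: take in full, 25 hours for value 51 → 28 left.
Take all of Phys (24 hours, value 43) → 4 hours left.
Only 4 hours remain; take 4/18 of Econ for value 27×4/18 = 6.
Total value = 100.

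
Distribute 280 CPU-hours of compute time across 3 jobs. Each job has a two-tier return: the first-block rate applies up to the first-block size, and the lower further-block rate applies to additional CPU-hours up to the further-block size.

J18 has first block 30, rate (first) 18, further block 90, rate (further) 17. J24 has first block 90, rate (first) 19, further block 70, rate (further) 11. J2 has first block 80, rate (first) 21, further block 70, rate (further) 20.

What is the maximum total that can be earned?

Rank every tier by rate: J2/tier1 21 > J2/tier2 20 > J24/tier1 19 > J18/tier1 18 > J18/tier2 17 > J24/tier2 11.
J2 tier1 at 21: fill all 80 → 200 left.
J2/tier2 (20): +70 → 130 left.
J24 tier1 at 19: fill all 90 → 40 left.
Fill J18 tier1 block (30 at 18) → 10 left.
J18 tier2 at 17: only 10 left, fill 10.
Total = 21×80 + 20×70 + 19×90 + 18×30 + 17×10 = 5500.

5500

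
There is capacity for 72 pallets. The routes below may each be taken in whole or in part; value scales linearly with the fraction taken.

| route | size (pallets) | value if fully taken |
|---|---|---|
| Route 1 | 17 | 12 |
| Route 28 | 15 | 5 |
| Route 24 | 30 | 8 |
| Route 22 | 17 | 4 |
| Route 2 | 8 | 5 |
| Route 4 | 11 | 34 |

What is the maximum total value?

Best value per unit of size first: Route 4 34/11≈3.09, Route 1 12/17≈0.706, Route 2 5/8≈0.625, Route 28 5/15≈0.333, Route 24 8/30≈0.267, Route 22 4/17≈0.235.
All 11 pallets of Route 4 fit (value 34) ; 61 remain.
Take all of Route 1 (17 pallets, value 12) ; 44 pallets left.
Take all of Route 2 (8 pallets, value 5) ; 36 pallets left.
Take all of Route 28 (15 pallets, value 5) ; 21 pallets left.
Fill the last 21 pallets with part of Route 24: 21/30 of it earns 5.6.
Total value = 61.6.

61.6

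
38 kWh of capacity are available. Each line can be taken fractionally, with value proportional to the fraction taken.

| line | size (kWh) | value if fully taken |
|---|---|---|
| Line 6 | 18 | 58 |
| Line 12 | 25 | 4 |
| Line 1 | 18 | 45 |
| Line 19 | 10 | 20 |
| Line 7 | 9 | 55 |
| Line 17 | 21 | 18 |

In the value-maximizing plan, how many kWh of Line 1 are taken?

11

Rank by value-to-size ratio: Line 7 55/9≈6.11, Line 6 58/18≈3.22, Line 1 45/18≈2.5, Line 19 20/10≈2, Line 17 18/21≈0.857, Line 12 4/25≈0.16.
Line 7: take in full, 9 kWh for value 55 — 29 left.
Line 6: take in full, 18 kWh for value 58 — 11 left.
Fill the last 11 kWh with part of Line 1: 11/18 of it earns 27.5.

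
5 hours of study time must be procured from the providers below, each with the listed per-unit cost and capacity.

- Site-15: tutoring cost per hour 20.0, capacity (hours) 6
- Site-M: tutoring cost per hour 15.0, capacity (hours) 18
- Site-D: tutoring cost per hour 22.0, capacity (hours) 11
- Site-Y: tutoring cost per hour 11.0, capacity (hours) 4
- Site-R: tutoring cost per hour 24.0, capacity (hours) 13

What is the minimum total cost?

Use providers in increasing cost order.
Site-Y at 11.0: take all 4 hours — 1 still needed.
Take 1 from Site-M at 15.0 to finish.
Site-15, Site-D, Site-R: unused.
Cost = 4×11.0 + 1×15.0 = 59.

59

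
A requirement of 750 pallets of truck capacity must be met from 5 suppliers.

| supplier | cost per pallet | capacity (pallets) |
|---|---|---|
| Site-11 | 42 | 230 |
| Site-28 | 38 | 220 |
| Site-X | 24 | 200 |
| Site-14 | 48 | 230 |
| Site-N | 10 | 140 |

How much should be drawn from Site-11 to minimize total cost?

190

Cheapest first:
Site-N at 10: take all 140 pallets → 610 still needed.
Site-X (24): use full 200 → 410 pallets to go.
Site-28 at 38: take all 220 pallets → 190 still needed.
Site-11 (42): take the remaining 190 → done.
Site-14: unused.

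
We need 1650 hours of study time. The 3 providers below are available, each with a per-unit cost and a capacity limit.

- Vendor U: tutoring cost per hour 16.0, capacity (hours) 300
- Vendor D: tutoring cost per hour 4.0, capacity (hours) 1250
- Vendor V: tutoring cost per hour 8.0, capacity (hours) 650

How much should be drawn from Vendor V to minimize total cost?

400

Fill from the cheapest provider first.
Take 1250 from Vendor D at 4.0 → need 400 more.
Vendor V (8.0): take the remaining 400 → done.
Vendor U: unused.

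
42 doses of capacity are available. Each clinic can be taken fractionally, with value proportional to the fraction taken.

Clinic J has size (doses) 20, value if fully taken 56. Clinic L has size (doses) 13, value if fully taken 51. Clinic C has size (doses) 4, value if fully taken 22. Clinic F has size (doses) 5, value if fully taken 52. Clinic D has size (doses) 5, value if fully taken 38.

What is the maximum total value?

205

Best value per unit of size first: Clinic F 52/5≈10.4, Clinic D 38/5≈7.6, Clinic C 22/4≈5.5, Clinic L 51/13≈3.92, Clinic J 56/20≈2.8.
All 5 doses of Clinic F fit (value 52) → 37 remain.
Clinic D: take in full, 5 doses for value 38 → 32 left.
Take all of Clinic C (4 doses, value 22) → 28 doses left.
Clinic L: take in full, 13 doses for value 51 → 15 left.
15 doses left: a 15/20 share of Clinic J gives 56×15/20 = 42.
Total value = 205.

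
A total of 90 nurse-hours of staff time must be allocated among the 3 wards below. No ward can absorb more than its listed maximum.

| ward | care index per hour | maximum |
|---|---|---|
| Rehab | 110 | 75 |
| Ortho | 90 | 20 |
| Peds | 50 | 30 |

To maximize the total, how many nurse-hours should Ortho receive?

Rank by care index per hour: Rehab 110 > Ortho 90 > Peds 50.
Rehab takes 75 to reach its cap of 75 — 15 left.
Ortho: +15 (room for 20) → 15. Pool exhausted.

15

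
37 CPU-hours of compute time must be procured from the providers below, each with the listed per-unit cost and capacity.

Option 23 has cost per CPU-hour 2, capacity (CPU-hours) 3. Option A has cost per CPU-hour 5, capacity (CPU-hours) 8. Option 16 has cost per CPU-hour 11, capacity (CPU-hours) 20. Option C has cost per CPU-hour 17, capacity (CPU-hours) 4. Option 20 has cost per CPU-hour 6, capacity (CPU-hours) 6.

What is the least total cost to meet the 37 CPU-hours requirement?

302

Fill from the cheapest provider first.
Option 23 at 2: take all 3 CPU-hours ; 34 still needed.
Option A (5): use full 8 ; 26 CPU-hours to go.
Option 20 at 6: take all 6 CPU-hours ; 20 still needed.
Option 16 at 11: take all 20 CPU-hours ; 0 still needed.
Option C: unused.
Cost = 3×2 + 8×5 + 6×6 + 20×11 = 302.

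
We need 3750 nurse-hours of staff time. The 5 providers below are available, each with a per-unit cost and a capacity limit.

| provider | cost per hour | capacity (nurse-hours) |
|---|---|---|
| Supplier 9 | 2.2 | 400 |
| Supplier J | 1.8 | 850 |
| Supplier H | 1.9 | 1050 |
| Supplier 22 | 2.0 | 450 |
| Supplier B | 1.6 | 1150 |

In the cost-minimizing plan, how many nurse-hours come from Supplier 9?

Use providers in increasing cost order.
Supplier B at 1.6: take all 1150 nurse-hours → 2600 still needed.
Take 850 from Supplier J at 1.8 → need 1750 more.
Supplier H at 1.9: take all 1050 nurse-hours → 700 still needed.
Supplier 22 at 2.0: take all 450 nurse-hours → 250 still needed.
Take 250 from Supplier 9 at 2.2 to finish.

250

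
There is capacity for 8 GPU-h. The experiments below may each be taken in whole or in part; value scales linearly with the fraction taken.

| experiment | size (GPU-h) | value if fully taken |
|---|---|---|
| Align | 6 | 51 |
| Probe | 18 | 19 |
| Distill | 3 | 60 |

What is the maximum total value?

102.5

Sort by value density: Distill 60/3≈20, Align 51/6≈8.5, Probe 19/18≈1.06.
All 3 GPU-h of Distill fit (value 60) — 5 remain.
Fill the last 5 GPU-h with part of Align: 5/6 of it earns 42.5.
Total value = 102.5.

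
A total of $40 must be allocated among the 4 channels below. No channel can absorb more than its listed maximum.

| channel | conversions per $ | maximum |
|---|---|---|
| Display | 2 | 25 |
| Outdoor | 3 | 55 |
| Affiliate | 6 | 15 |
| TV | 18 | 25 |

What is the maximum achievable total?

Order the channels by conversions per $: TV 18 > Affiliate 6 > Outdoor 3 > Display 2.
TV takes 25 to reach its cap of 25 — 15 left.
Affiliate takes 15 to reach its cap of 15 — 0 left.
Total = 6×15 + 18×25 = 540.

540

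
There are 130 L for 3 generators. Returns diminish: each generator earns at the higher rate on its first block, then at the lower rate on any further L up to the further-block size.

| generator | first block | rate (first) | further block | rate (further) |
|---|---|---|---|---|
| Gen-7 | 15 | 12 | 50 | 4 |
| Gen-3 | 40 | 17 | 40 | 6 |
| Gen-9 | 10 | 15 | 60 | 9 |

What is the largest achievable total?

1580

Rank every tier by rate: Gen-3/first 17 > Gen-9/first 15 > Gen-7/first 12 > Gen-9/second 9 > Gen-3/second 6 > Gen-7/second 4.
Gen-3/first (17): +40 → 90 left.
Gen-9 first at 15: fill all 10 → 80 left.
Gen-7/first (12): +15 → 65 left.
Gen-9/second (9): +60 → 5 left.
5 remain; put them into Gen-3 second at 6.
Total = 17×40 + 15×10 + 12×15 + 9×60 + 6×5 = 1580.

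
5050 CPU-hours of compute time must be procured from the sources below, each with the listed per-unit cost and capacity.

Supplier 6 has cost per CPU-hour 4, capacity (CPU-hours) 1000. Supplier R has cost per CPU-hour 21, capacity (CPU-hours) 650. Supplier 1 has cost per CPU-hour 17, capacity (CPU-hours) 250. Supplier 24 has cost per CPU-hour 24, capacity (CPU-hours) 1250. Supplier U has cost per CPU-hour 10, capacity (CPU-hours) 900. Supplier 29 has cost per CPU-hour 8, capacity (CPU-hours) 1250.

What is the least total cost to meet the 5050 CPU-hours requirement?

Fill from the cheapest source first.
Supplier 6 (4): use full 1000 ; 4050 CPU-hours to go.
Take 1250 from Supplier 29 at 8 ; need 2800 more.
Supplier U (10): use full 900 ; 1900 CPU-hours to go.
Supplier 1 (17): use full 250 ; 1650 CPU-hours to go.
Take 650 from Supplier R at 21 ; need 1000 more.
Supplier 24 at 24: take 1000 of its 1250 ; requirement met.
Cost = 1000×4 + 1250×8 + 900×10 + 250×17 + 650×21 + 1000×24 = 64900.

64900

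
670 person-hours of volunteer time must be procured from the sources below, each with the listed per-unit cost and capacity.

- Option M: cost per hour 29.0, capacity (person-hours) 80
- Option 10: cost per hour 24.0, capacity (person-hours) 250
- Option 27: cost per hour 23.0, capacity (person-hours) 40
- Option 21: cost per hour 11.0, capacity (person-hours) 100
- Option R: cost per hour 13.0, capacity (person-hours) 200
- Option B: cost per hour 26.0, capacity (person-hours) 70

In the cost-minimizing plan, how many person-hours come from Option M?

10

Fill from the cheapest source first.
Option 21 at 11.0: take all 100 person-hours — 570 still needed.
Take 200 from Option R at 13.0 — need 370 more.
Option 27 (23.0): use full 40 — 330 person-hours to go.
Option 10 at 24.0: take all 250 person-hours — 80 still needed.
Take 70 from Option B at 26.0 — need 10 more.
Option M at 29.0: take 10 of its 80 — requirement met.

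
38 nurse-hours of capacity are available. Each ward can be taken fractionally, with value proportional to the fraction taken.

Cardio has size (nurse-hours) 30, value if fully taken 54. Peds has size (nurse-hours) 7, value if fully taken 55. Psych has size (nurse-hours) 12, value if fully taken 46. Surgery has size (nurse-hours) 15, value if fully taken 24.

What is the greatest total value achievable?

135.2

Sort by value density: Peds 55/7≈7.86, Psych 46/12≈3.83, Cardio 54/30≈1.8, Surgery 24/15≈1.6.
Peds: take in full, 7 nurse-hours for value 55 — 31 left.
All 12 nurse-hours of Psych fit (value 46) — 19 remain.
19 nurse-hours left: a 19/30 share of Cardio gives 54×19/30 = 34.2.
Total value = 135.2.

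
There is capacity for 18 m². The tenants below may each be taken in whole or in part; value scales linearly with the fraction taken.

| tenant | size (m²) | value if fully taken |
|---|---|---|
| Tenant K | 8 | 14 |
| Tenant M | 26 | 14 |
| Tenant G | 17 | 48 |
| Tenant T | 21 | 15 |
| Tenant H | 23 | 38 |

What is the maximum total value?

Best value per unit of size first: Tenant G 48/17≈2.82, Tenant K 14/8≈1.75, Tenant H 38/23≈1.65, Tenant T 15/21≈0.714, Tenant M 14/26≈0.538.
Take all of Tenant G (17 m², value 48) — 1 m² left.
Fill the last 1 m² with part of Tenant K: 1/8 of it earns 1.75.
Total value = 49.75.

49.75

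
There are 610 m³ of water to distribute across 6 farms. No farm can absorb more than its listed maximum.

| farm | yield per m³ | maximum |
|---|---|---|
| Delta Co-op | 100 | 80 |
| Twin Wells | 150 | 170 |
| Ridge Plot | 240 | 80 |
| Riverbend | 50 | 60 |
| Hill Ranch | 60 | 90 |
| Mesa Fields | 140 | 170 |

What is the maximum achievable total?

82900

Order the farms by yield per m³: Ridge Plot 240 > Twin Wells 150 > Mesa Fields 140 > Delta Co-op 100 > Hill Ranch 60 > Riverbend 50.
Ridge Plot: +80 to 80 (cap) ; 530 left.
Give Twin Wells 170 to hit its cap of 170 ; 360 left.
Give Mesa Fields 170 to hit its cap of 170 ; 190 left.
Give Delta Co-op 80 to hit its cap of 80 ; 110 left.
Hill Ranch takes 90 to reach its cap of 90 ; 20 left.
Riverbend has room for 60 but only 20 remain, so it gets 20.
Total = 100×80 + 150×170 + 240×80 + 50×20 + 60×90 + 140×170 = 82900.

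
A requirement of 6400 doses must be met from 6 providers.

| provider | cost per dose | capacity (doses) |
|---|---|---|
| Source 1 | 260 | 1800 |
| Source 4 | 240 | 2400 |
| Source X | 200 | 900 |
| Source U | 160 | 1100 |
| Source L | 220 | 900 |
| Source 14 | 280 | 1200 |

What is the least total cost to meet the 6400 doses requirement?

1416000

Use providers in increasing cost order.
Source U at 160: take all 1100 doses ; 5300 still needed.
Source X (200): use full 900 ; 4400 doses to go.
Source L at 220: take all 900 doses ; 3500 still needed.
Source 4 (240): use full 2400 ; 1100 doses to go.
Source 1 (260): take the remaining 1100 ; done.
Source 14: unused.
Cost = 1100×160 + 900×200 + 900×220 + 2400×240 + 1100×260 = 1416000.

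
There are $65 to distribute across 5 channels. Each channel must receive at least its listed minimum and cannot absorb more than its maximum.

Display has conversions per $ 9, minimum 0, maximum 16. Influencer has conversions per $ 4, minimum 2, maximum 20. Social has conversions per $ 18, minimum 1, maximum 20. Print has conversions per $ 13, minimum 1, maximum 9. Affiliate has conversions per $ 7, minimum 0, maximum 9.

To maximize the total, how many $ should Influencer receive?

11

Meeting every minimum uses 0+2+1+1+0 = 4 $, leaving 61.
Rank by conversions per $: Social 18 > Print 13 > Display 9 > Affiliate 7 > Influencer 4.
Give Social 19 more to hit its cap of 20 ; 42 left.
Give Print 8 more to hit its cap of 9 ; 34 left.
Display: +16 to 16 (cap) ; 18 left.
Affiliate takes 9 more to reach its cap of 9 ; 9 left.
Influencer has room for 18 more but only 9 remain, so it gets 11.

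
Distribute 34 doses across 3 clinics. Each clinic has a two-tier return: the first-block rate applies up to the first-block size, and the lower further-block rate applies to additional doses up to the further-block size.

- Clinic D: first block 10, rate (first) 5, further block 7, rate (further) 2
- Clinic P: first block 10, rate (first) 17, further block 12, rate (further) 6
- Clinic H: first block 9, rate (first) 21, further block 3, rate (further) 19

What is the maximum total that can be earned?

488

Rank every tier by rate: Clinic H/T1 21 > Clinic H/T2 19 > Clinic P/T1 17 > Clinic P/T2 6 > Clinic D/T1 5 > Clinic D/T2 2.
Clinic H T1 at 21: fill all 9 ; 25 left.
Clinic H T2 at 19: fill all 3 ; 22 left.
Clinic P T1 at 17: fill all 10 ; 12 left.
Fill Clinic P T2 block (12 at 6) ; 0 left.
Total = 21×9 + 19×3 + 17×10 + 6×12 = 488.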